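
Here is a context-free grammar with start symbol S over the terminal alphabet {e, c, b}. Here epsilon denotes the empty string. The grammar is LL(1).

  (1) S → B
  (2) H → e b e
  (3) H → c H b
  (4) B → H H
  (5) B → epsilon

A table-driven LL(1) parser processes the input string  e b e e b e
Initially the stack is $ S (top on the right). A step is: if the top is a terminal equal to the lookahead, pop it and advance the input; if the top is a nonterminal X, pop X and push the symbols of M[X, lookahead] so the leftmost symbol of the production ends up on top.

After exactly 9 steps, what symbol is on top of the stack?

     Stack      Input          Action
  1  $ S        e b e e b e $  expand S → B
  2  $ B        e b e e b e $  expand B → H H
  3  $ H H      e b e e b e $  expand H → e b e
  4  $ H e b e  e b e e b e $  match e
  5  $ H e b    b e e b e $    match b
  6  $ H e      e e b e $      match e
  7  $ H        e b e $        expand H → e b e
  8  $ e b e    e b e $        match e
  9  $ e b      b e $          match b
Stack after step 9: $ e (top = e).

e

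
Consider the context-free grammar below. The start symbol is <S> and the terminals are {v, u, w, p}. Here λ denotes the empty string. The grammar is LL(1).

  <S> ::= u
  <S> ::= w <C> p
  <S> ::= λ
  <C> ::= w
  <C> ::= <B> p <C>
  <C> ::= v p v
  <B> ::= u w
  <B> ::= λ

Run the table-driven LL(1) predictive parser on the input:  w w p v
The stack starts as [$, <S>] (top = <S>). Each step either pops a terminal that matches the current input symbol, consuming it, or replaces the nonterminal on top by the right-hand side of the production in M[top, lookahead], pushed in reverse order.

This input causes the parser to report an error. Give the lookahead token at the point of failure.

v

     Stack      Input      Action
  1  $ <S>      w w p v $  expand <S> ::= w <C> p
  2  $ p <C> w  w w p v $  match w
  3  $ p <C>    w p v $    expand <C> ::= w
  4  $ p w      w p v $    match w
  5  $ p        p v $      match p
  6  $          v $        error: stack empty but input remains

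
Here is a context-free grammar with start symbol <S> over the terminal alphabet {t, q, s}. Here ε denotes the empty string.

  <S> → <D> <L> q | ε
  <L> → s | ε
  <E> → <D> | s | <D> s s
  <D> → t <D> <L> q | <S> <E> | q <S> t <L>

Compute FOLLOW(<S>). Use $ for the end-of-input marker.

{$, q, s, t}

FIRST(<L>): from <L>→s we get {s}; from <L>→ε we get {ε}. So FIRST(<L>) = {ε, s}.
FIRST(<S>): from <S>→<D> <L> q we get {q, s, t}; from <S>→ε we get {ε}. So FIRST(<S>) = {ε, q, s, t}.
FIRST(<E>): from <E>→<D> we get {q, s, t}; from <E>→s we get {s}; from <E>→<D> s s we get {q, s, t}. So FIRST(<E>) = {q, s, t}.
FIRST(<D>): from <D>→t <D> <L> q we get {t}; from <D>→<S> <E> we get {q, s, t}; from <D>→q <S> t <L> we get {q}. So FIRST(<D>) = {q, s, t}.
FOLLOW(<S>) includes $ since <S> is the start symbol.
FOLLOW(<S>): in <D>→<S> <E>, <S> is followed by <E> with FIRST {q, s, t}; in <D>→q <S> t <L>, <S> is followed by t <L> with FIRST {t}. Thus FOLLOW(<S>) = {$, q, s, t}.
FOLLOW(<L>): in <S>→<D> <L> q, <L> is followed by q with FIRST {q}; in <D>→t <D> <L> q, <L> is followed by q with FIRST {q}; in <D>→q <S> t <L>, the suffix after <L> is empty, so FOLLOW(<L>) ⊇ FOLLOW(<D>) = {q, s}. Thus FOLLOW(<L>) = {q, s}.
FOLLOW(<E>): in <D>→<S> <E>, the suffix after <E> is empty, so FOLLOW(<E>) ⊇ FOLLOW(<D>) = {q, s}. Thus FOLLOW(<E>) = {q, s}.
FOLLOW(<D>): in <S>→<D> <L> q, <D> is followed by <L> q with FIRST {q, s}; in <E>→<D>, the suffix after <D> is empty, so FOLLOW(<D>) ⊇ FOLLOW(<E>) = {q, s}; in <E>→<D> s s, <D> is followed by s s with FIRST {s}; in <D>→t <D> <L> q, <D> is followed by <L> q with FIRST {q, s}. Thus FOLLOW(<D>) = {q, s}.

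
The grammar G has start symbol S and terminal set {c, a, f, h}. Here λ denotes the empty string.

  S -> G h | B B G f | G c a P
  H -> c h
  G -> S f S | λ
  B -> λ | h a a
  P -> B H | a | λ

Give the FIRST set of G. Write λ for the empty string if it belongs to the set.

{λ, c, f, h}

FIRST(H) = {c}
FIRST(B) = {λ, h}
FIRST(P) = {λ, a, c, h}  (via B H)
FIRST(S) = {c, f, h}  (via G h, B B G f, G c a P)
FIRST(G) = {λ, c, f, h}  (via S f S)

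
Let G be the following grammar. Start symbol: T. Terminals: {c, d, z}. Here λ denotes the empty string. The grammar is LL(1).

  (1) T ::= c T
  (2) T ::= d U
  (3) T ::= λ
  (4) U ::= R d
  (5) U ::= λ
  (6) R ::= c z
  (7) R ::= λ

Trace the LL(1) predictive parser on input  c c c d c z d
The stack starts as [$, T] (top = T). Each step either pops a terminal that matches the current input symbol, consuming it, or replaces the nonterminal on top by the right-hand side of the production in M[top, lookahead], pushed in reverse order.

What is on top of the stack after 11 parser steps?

z

      Stack    Input            Action
   1  $ T      c c c d c z d $  expand T ::= c T
   2  $ T c    c c c d c z d $  match c
   3  $ T      c c d c z d $    expand T ::= c T
   4  $ T c    c c d c z d $    match c
   5  $ T      c d c z d $      expand T ::= c T
   6  $ T c    c d c z d $      match c
   7  $ T      d c z d $        expand T ::= d U
   8  $ U d    d c z d $        match d
   9  $ U      c z d $          expand U ::= R d
  10  $ d R    c z d $          expand R ::= c z
  11  $ d z c  c z d $          match c
Stack after step 11: $ d z (top = z).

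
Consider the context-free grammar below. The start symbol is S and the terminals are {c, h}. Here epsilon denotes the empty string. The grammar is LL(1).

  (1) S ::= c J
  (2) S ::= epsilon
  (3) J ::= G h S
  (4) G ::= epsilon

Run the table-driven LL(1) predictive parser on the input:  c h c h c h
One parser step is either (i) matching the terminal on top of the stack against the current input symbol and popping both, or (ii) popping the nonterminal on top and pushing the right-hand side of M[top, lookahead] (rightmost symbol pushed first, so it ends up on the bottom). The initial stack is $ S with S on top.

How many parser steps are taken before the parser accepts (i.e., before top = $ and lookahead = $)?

      Stack    Input          Action
   1  $ S      c h c h c h $  expand S ::= c J
   2  $ J c    c h c h c h $  match c
   3  $ J      h c h c h $    expand J ::= G h S
   4  $ S h G  h c h c h $    expand G ::= epsilon
   5  $ S h    h c h c h $    match h
   6  $ S      c h c h $      expand S ::= c J
   7  $ J c    c h c h $      match c
   8  $ J      h c h $        expand J ::= G h S
   9  $ S h G  h c h $        expand G ::= epsilon
  10  $ S h    h c h $        match h
  11  $ S      c h $          expand S ::= c J
  12  $ J c    c h $          match c
  13  $ J      h $            expand J ::= G h S
  14  $ S h G  h $            expand G ::= epsilon
  15  $ S h    h $            match h
  16  $ S      $              expand S ::= epsilon
Accept reached after 16 steps.

16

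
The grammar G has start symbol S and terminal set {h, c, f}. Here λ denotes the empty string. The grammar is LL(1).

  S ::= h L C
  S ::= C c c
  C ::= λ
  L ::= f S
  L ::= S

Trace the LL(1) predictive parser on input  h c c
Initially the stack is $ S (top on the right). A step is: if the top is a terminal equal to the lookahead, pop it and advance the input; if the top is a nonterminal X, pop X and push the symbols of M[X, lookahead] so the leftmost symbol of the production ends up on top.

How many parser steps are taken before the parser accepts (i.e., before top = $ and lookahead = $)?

8

     Stack      Input    Action
  1  $ S        h c c $  expand S ::= h L C
  2  $ C L h    h c c $  match h
  3  $ C L      c c $    expand L ::= S
  4  $ C S      c c $    expand S ::= C c c
  5  $ C c c C  c c $    expand C ::= λ
  6  $ C c c    c c $    match c
  7  $ C c      c $      match c
  8  $ C        $        expand C ::= λ
Accept reached after 8 steps.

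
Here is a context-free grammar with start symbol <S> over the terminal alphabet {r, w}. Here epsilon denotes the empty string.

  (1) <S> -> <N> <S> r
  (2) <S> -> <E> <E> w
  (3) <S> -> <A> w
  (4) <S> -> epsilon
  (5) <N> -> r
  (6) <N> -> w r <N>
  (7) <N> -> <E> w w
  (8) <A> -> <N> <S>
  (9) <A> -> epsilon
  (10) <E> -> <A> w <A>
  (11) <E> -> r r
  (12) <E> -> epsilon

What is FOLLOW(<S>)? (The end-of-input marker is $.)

{$, r, w}

FIRST(<S>) = {epsilon, r, w}  (via <N> <S> r, <E> <E> w, <A> w)
FIRST(<N>) = {r, w}  (via <E> w w)
FIRST(<A>) = {epsilon, r, w}  (via <N> <S>)
FIRST(<E>) = {epsilon, r, w}  (via <A> w <A>)
FOLLOW(<S>) includes $ since <S> is the start symbol.
FOLLOW(<E>): in <S>-><E> <E> w (occurrence 1), <E> is followed by <E> w with FIRST {r, w}; in <S>-><E> <E> w (occurrence 2), <E> is followed by w with FIRST {w}; in <N>-><E> w w, <E> is followed by w w with FIRST {w}. Thus FOLLOW(<E>) = {r, w}.
FOLLOW(<A>): in <S>-><A> w, <A> is followed by w with FIRST {w}; in <E>-><A> w <A> (occurrence 1), <A> is followed by w <A> with FIRST {w}; in <E>-><A> w <A> (occurrence 2), the suffix after <A> is empty, so FOLLOW(<A>) ⊇ FOLLOW(<E>) = {r, w}. Thus FOLLOW(<A>) = {r, w}.
FOLLOW(<S>): in <S>-><N> <S> r, <S> is followed by r with FIRST {r}; in <A>-><N> <S>, the suffix after <S> is empty, so FOLLOW(<S>) ⊇ FOLLOW(<A>) = {r, w}. Thus FOLLOW(<S>) = {$, r, w}.
FOLLOW(<N>): in <S>-><N> <S> r, <N> is followed by <S> r with FIRST {r, w}; in <N>->w r <N>, the suffix after <N> is empty (adds nothing new); in <A>-><N> <S>, <N> is followed by <S> with FIRST {epsilon, r, w}; in <A>-><N> <S>, the suffix after <N> is nullable, so FOLLOW(<N>) ⊇ FOLLOW(<A>) = {r, w}. Thus FOLLOW(<N>) = {r, w}.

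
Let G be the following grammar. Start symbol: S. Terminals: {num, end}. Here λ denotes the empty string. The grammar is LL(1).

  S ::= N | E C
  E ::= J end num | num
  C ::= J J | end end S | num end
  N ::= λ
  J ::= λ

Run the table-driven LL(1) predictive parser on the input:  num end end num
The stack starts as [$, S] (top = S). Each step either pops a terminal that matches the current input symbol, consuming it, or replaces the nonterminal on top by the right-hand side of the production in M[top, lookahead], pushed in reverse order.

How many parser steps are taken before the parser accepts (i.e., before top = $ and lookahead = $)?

      Stack        Input              Action
   1  $ S          num end end num $  expand S ::= E C
   2  $ C E        num end end num $  expand E ::= num
   3  $ C num      num end end num $  match num
   4  $ C          end end num $      expand C ::= end end S
   5  $ S end end  end end num $      match end
   6  $ S end      end num $          match end
   7  $ S          num $              expand S ::= E C
   8  $ C E        num $              expand E ::= num
   9  $ C num      num $              match num
  10  $ C          $                  expand C ::= J J
  11  $ J J        $                  expand J ::= λ
  12  $ J          $                  expand J ::= λ
Accept reached after 12 steps.

12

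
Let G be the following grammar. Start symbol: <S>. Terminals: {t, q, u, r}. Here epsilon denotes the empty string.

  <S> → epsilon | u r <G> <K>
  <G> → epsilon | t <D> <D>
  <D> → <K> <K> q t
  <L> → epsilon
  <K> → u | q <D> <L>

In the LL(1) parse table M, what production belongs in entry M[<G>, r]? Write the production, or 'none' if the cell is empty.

none

FIRST(<S>) = {epsilon, u}
FIRST(<G>) = {epsilon, t}
FIRST(<L>) = {epsilon}
FIRST(<K>) = {q, u}
FIRST(<D>) = {q, u}  (via <K> <K> q t)
FOLLOW(<S>) includes $ since <S> is the start symbol.
FOLLOW(<G>): in <S>→u r <G> <K>, <G> is followed by <K> with FIRST {q, u}. Thus FOLLOW(<G>) = {q, u}.
For <G> → epsilon: FIRST(epsilon) = {epsilon}, so it goes in M[<G>, t] for t ∈ {}; since epsilon ∈ FIRST, also for every t ∈ FOLLOW(<G>) = {q, u}.
For <G> → t <D> <D>: FIRST(t <D> <D>) = {t}, so it goes in M[<G>, t] for t ∈ {t}.
None of these place a production in M[<G>, r].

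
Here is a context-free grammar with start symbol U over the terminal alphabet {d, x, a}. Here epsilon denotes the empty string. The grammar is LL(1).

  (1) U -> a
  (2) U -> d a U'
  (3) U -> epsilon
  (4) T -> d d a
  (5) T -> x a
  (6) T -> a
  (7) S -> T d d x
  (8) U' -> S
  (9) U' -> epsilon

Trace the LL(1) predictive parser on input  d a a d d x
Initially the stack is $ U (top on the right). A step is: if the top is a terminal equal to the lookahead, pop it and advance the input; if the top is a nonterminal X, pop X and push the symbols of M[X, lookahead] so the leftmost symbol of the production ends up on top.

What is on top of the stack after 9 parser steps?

     Stack      Input          Action
  1  $ U        d a a d d x $  expand U -> d a U'
  2  $ U' a d   d a a d d x $  match d
  3  $ U' a     a a d d x $    match a
  4  $ U'       a d d x $      expand U' -> S
  5  $ S        a d d x $      expand S -> T d d x
  6  $ x d d T  a d d x $      expand T -> a
  7  $ x d d a  a d d x $      match a
  8  $ x d d    d d x $        match d
  9  $ x d      d x $          match d
Stack after step 9: $ x (top = x).

x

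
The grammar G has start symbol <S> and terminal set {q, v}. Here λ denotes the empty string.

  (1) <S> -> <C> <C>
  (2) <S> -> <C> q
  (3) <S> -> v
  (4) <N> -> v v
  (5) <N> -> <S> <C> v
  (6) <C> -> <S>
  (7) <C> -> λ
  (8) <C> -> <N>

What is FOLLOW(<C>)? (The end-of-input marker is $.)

FIRST(<S>) = {λ, q, v}  (via <C> <C>, <C> q)
FIRST(<N>) = {q, v}  (via <S> <C> v)
FIRST(<C>) = {λ, q, v}  (via <S>, <N>)
FOLLOW(<S>) includes $ since <S> is the start symbol.
FOLLOW(<S>): in <N>-><S> <C> v, <S> is followed by <C> v with FIRST {q, v}; in <C>-><S>, the suffix after <S> is empty, so FOLLOW(<S>) ⊇ FOLLOW(<C>) = {$, q, v}. Thus FOLLOW(<S>) = {$, q, v}.
FOLLOW(<C>): in <S>-><C> <C> (occurrence 1), <C> is followed by <C> with FIRST {λ, q, v}; in <S>-><C> <C> (occurrence 1), the suffix after <C> is nullable, so FOLLOW(<C>) ⊇ FOLLOW(<S>) = {$, q, v}; in <S>-><C> <C> (occurrence 2), the suffix after <C> is empty, so FOLLOW(<C>) ⊇ FOLLOW(<S>) = {$, q, v}; in <S>-><C> q, <C> is followed by q with FIRST {q}; in <N>-><S> <C> v, <C> is followed by v with FIRST {v}. Thus FOLLOW(<C>) = {$, q, v}.
FOLLOW(<N>): in <C>-><N>, the suffix after <N> is empty, so FOLLOW(<N>) ⊇ FOLLOW(<C>) = {$, q, v}. Thus FOLLOW(<N>) = {$, q, v}.

{$, q, v}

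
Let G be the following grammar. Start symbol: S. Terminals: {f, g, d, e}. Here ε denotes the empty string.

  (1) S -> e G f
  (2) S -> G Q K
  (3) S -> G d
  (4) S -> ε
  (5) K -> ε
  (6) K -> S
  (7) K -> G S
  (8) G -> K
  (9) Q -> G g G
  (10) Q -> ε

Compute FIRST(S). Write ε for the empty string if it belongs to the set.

{ε, d, e, g}

FIRST(S) = {ε, d, e, g}  (via G Q K, G d)
FIRST(K) = {ε, d, e, g}  (via S, G S)
FIRST(G) = {ε, d, e, g}  (via K)
FIRST(Q) = {ε, d, e, g}  (via G g G)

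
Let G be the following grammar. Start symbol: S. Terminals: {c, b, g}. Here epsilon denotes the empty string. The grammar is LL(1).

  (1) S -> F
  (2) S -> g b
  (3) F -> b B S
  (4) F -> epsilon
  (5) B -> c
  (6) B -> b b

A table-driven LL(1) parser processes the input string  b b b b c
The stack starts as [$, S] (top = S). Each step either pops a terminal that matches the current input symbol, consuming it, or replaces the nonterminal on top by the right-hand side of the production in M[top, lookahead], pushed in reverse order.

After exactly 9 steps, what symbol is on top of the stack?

B

step 1: stack=$ S  input=b b b b c $  — expand S -> F
step 2: stack=$ F  input=b b b b c $  — expand F -> b B S
step 3: stack=$ S B b  input=b b b b c $  — match b
step 4: stack=$ S B  input=b b b c $  — expand B -> b b
step 5: stack=$ S b b  input=b b b c $  — match b
step 6: stack=$ S b  input=b b c $  — match b
step 7: stack=$ S  input=b c $  — expand S -> F
step 8: stack=$ F  input=b c $  — expand F -> b B S
step 9: stack=$ S B b  input=b c $  — match b
Stack after step 9: $ S B (top = B).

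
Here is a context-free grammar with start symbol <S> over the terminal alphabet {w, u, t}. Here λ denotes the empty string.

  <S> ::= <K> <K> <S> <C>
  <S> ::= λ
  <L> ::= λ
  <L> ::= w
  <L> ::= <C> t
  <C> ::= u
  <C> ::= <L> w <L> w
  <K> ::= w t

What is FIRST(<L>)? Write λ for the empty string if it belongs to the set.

FIRST(<K>) = {w}
FIRST(<S>) = {λ, w}  (via <K> <K> <S> <C>)
FIRST(<L>) = {λ, u, w}  (via <C> t)
FIRST(<C>) = {u, w}  (via <L> w <L> w)

{λ, u, w}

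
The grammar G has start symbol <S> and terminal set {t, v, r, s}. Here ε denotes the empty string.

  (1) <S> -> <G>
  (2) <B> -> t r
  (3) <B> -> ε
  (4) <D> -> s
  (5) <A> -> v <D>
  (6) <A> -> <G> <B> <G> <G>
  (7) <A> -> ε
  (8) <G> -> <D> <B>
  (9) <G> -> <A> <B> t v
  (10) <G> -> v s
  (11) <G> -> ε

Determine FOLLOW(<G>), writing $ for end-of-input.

FIRST(<B>) = {ε, t}
FIRST(<D>) = {s}
FIRST(<S>) = {ε, s, t, v}  (via <G>)
FIRST(<A>) = {ε, s, t, v}  (via <G> <B> <G> <G>)
FIRST(<G>) = {ε, s, t, v}  (via <D> <B>, <A> <B> t v)
FOLLOW(<S>) includes $ since <S> is the start symbol.
FOLLOW(<S>): <S> appears on no right-hand side. Thus FOLLOW(<S>) = {$}.
FOLLOW(<A>): in <G>-><A> <B> t v, <A> is followed by <B> t v with FIRST {t}. Thus FOLLOW(<A>) = {t}.
FOLLOW(<G>): in <S>-><G>, the suffix after <G> is empty, so FOLLOW(<G>) ⊇ FOLLOW(<S>) = {$}; in <A>-><G> <B> <G> <G> (occurrence 1), <G> is followed by <B> <G> <G> with FIRST {ε, s, t, v}; in <A>-><G> <B> <G> <G> (occurrence 1), the suffix after <G> is nullable, so FOLLOW(<G>) ⊇ FOLLOW(<A>) = {t}; in <A>-><G> <B> <G> <G> (occurrence 2), <G> is followed by <G> with FIRST {ε, s, t, v}; in <A>-><G> <B> <G> <G> (occurrence 2), the suffix after <G> is nullable, so FOLLOW(<G>) ⊇ FOLLOW(<A>) = {t}; in <A>-><G> <B> <G> <G> (occurrence 3), the suffix after <G> is empty, so FOLLOW(<G>) ⊇ FOLLOW(<A>) = {t}. Thus FOLLOW(<G>) = {$, s, t, v}.
FOLLOW(<B>): in <A>-><G> <B> <G> <G>, <B> is followed by <G> <G> with FIRST {ε, s, t, v}; in <A>-><G> <B> <G> <G>, the suffix after <B> is nullable, so FOLLOW(<B>) ⊇ FOLLOW(<A>) = {t}; in <G>-><D> <B>, the suffix after <B> is empty, so FOLLOW(<B>) ⊇ FOLLOW(<G>) = {$, s, t, v}; in <G>-><A> <B> t v, <B> is followed by t v with FIRST {t}. Thus FOLLOW(<B>) = {$, s, t, v}.
FOLLOW(<D>): in <A>->v <D>, the suffix after <D> is empty, so FOLLOW(<D>) ⊇ FOLLOW(<A>) = {t}; in <G>-><D> <B>, <D> is followed by <B> with FIRST {ε, t}; in <G>-><D> <B>, the suffix after <D> is nullable, so FOLLOW(<D>) ⊇ FOLLOW(<G>) = {$, s, t, v}. Thus FOLLOW(<D>) = {$, s, t, v}.

{$, s, t, v}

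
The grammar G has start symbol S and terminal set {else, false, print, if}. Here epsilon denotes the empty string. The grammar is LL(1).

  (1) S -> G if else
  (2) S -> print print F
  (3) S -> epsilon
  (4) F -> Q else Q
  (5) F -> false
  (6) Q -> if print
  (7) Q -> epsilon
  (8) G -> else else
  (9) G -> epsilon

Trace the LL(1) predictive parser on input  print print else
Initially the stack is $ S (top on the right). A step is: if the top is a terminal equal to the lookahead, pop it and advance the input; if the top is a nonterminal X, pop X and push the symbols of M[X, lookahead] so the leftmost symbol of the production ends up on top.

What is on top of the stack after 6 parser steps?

Q

     Stack            Input               Action
  1  $ S              print print else $  expand S -> print print F
  2  $ F print print  print print else $  match print
  3  $ F print        print else $        match print
  4  $ F              else $              expand F -> Q else Q
  5  $ Q else Q       else $              expand Q -> epsilon
  6  $ Q else         else $              match else
Stack after step 6: $ Q (top = Q).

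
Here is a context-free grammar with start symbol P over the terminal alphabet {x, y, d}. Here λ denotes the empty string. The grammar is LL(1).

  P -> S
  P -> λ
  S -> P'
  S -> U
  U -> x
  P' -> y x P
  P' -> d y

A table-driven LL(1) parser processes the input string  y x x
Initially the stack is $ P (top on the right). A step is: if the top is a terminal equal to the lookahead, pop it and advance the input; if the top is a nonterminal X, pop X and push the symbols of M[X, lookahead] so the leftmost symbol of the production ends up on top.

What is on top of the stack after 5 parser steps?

     Stack    Input    Action
  1  $ P      y x x $  expand P -> S
  2  $ S      y x x $  expand S -> P'
  3  $ P'     y x x $  expand P' -> y x P
  4  $ P x y  y x x $  match y
  5  $ P x    x x $    match x
Stack after step 5: $ P (top = P).

P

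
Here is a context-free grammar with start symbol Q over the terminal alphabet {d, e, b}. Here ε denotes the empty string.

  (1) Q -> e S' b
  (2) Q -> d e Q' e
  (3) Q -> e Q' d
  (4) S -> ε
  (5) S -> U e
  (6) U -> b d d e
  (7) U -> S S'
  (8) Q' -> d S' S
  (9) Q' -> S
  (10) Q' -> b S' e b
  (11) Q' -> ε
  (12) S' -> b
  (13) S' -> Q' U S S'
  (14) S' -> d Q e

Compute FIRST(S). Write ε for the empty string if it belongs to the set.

{ε, b, d}

FIRST(Q) = {d, e}
FIRST(S) = {ε, b, d}  (via U e)
FIRST(Q') = {ε, b, d}  (via S)
FIRST(U) = {b, d}  (via S S')
FIRST(S') = {b, d}  (via Q' U S S')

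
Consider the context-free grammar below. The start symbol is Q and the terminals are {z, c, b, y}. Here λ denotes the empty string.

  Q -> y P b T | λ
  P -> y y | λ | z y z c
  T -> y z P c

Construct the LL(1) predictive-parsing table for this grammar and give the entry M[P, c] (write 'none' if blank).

FIRST(Q): from Q->y P b T we get {y}; from Q->λ we get {λ}. So FIRST(Q) = {λ, y}.
FIRST(P): from P->y y we get {y}; from P->λ we get {λ}; from P->z y z c we get {z}. So FIRST(P) = {λ, y, z}.
FIRST(T): from T->y z P c we get {y}. So FIRST(T) = {y}.
FOLLOW(Q) includes $ since Q is the start symbol.
FOLLOW(P): in Q->y P b T, P is followed by b T with FIRST {b}; in T->y z P c, P is followed by c with FIRST {c}. Thus FOLLOW(P) = {b, c}.
For P -> y y: FIRST(y y) = {y}, so it goes in M[P, t] for t ∈ {y}.
For P -> λ: FIRST(λ) = {λ}, so it goes in M[P, t] for t ∈ {}; since λ ∈ FIRST, also for every t ∈ FOLLOW(P) = {b, c}.
For P -> z y z c: FIRST(z y z c) = {z}, so it goes in M[P, t] for t ∈ {z}.

P -> λ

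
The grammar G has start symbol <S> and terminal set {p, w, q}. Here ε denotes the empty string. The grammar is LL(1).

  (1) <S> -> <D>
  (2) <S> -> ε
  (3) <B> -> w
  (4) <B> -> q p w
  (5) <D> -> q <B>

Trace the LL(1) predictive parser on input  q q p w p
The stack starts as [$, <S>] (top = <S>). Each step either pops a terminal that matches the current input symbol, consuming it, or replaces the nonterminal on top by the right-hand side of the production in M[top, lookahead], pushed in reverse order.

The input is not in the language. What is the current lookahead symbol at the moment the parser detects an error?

     Stack    Input        Action
  1  $ <S>    q q p w p $  expand <S> -> <D>
  2  $ <D>    q q p w p $  expand <D> -> q <B>
  3  $ <B> q  q q p w p $  match q
  4  $ <B>    q p w p $    expand <B> -> q p w
  5  $ w p q  q p w p $    match q
  6  $ w p    p w p $      match p
  7  $ w      w p $        match w
  8  $        p $          error: stack empty but input remains

p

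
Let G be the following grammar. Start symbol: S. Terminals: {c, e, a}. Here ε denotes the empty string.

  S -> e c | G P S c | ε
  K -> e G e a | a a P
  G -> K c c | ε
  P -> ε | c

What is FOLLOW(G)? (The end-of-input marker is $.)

{a, c, e}

FIRST(K) = {a, e}
FIRST(P) = {ε, c}
FIRST(G) = {ε, a, e}  (via K c c)
FIRST(S) = {ε, a, c, e}  (via G P S c)
FOLLOW(S) includes $ since S is the start symbol.
FOLLOW(S): in S->G P S c, S is followed by c with FIRST {c}. Thus FOLLOW(S) = {$, c}.
FOLLOW(K): in G->K c c, K is followed by c c with FIRST {c}. Thus FOLLOW(K) = {c}.
FOLLOW(G): in S->G P S c, G is followed by P S c with FIRST {a, c, e}; in K->e G e a, G is followed by e a with FIRST {e}. Thus FOLLOW(G) = {a, c, e}.
FOLLOW(P): in S->G P S c, P is followed by S c with FIRST {a, c, e}; in K->a a P, the suffix after P is empty, so FOLLOW(P) ⊇ FOLLOW(K) = {c}. Thus FOLLOW(P) = {a, c, e}.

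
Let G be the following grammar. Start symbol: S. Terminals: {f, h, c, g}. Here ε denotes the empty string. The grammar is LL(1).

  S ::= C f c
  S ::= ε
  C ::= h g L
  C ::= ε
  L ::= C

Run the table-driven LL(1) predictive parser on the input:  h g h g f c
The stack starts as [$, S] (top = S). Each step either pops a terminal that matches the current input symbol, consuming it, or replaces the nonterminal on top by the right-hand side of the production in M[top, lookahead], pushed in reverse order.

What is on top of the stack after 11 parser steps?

step 1: stack=$ S  input=h g h g f c $  — expand S ::= C f c
step 2: stack=$ c f C  input=h g h g f c $  — expand C ::= h g L
step 3: stack=$ c f L g h  input=h g h g f c $  — match h
step 4: stack=$ c f L g  input=g h g f c $  — match g
step 5: stack=$ c f L  input=h g f c $  — expand L ::= C
step 6: stack=$ c f C  input=h g f c $  — expand C ::= h g L
step 7: stack=$ c f L g h  input=h g f c $  — match h
step 8: stack=$ c f L g  input=g f c $  — match g
step 9: stack=$ c f L  input=f c $  — expand L ::= C
step 10: stack=$ c f C  input=f c $  — expand C ::= ε
step 11: stack=$ c f  input=f c $  — match f
Stack after step 11: $ c (top = c).

c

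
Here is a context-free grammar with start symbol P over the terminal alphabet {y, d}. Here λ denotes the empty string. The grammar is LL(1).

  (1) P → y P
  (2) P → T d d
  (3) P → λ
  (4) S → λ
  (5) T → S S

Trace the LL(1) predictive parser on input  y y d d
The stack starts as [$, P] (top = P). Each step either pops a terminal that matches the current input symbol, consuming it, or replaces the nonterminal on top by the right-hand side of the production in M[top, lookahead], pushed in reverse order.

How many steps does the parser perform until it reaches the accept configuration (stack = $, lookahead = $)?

10

      Stack      Input      Action
   1  $ P        y y d d $  expand P → y P
   2  $ P y      y y d d $  match y
   3  $ P        y d d $    expand P → y P
   4  $ P y      y d d $    match y
   5  $ P        d d $      expand P → T d d
   6  $ d d T    d d $      expand T → S S
   7  $ d d S S  d d $      expand S → λ
   8  $ d d S    d d $      expand S → λ
   9  $ d d      d d $      match d
  10  $ d        d $        match d
Accept reached after 10 steps.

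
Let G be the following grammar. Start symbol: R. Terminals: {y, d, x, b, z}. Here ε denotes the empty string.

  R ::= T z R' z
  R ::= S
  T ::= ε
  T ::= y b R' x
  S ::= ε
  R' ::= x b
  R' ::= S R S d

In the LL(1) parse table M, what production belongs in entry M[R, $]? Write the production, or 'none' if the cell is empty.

R ::= S

FIRST(T): from T::=ε we get {ε}; from T::=y b R' x we get {y}. So FIRST(T) = {ε, y}.
FIRST(S): from S::=ε we get {ε}. So FIRST(S) = {ε}.
FIRST(R): from R::=T z R' z we get {y, z}; from R::=S we get {ε}. So FIRST(R) = {ε, y, z}.
FIRST(R'): from R'::=x b we get {x}; from R'::=S R S d we get {d, y, z}. So FIRST(R') = {d, x, y, z}.
FOLLOW(R) includes $ since R is the start symbol.
FOLLOW(R): in R'::=S R S d, R is followed by S d with FIRST {d}. Thus FOLLOW(R) = {$, d}.
For R ::= T z R' z: FIRST(T z R' z) = {y, z}, so it goes in M[R, t] for t ∈ {y, z}.
For R ::= S: FIRST(S) = {ε}, so it goes in M[R, t] for t ∈ {}; since ε ∈ FIRST, also for every t ∈ FOLLOW(R) = {$, d}.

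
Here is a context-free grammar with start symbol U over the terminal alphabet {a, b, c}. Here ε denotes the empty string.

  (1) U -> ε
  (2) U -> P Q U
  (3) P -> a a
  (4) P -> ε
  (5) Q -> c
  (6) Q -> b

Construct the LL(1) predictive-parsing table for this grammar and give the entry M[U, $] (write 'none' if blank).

U -> ε

FIRST(P) = {ε, a}
FIRST(Q) = {b, c}
FIRST(U) = {ε, a, b, c}  (via P Q U)
FOLLOW(U) includes $ since U is the start symbol.
FOLLOW(U): in U->P Q U, the suffix after U is empty (adds nothing new). Thus FOLLOW(U) = {$}.
For U -> ε: FIRST(ε) = {ε}, so it goes in M[U, t] for t ∈ {}; since ε ∈ FIRST, also for every t ∈ FOLLOW(U) = {$}.
For U -> P Q U: FIRST(P Q U) = {a, b, c}, so it goes in M[U, t] for t ∈ {a, b, c}.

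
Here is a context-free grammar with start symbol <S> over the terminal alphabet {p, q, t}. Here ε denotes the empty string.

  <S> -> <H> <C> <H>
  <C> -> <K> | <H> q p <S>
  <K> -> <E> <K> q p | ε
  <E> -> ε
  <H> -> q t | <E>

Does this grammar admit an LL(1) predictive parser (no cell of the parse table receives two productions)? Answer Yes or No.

No

FIRST(<S>) = {ε, q}
FIRST(<C>) = {ε, q}
FIRST(<K>) = {ε, q}
FIRST(<E>) = {ε}
FIRST(<H>) = {ε, q}
FOLLOW(<S>) = {$, q}
FOLLOW(<C>) = {$, q}
FOLLOW(<K>) = {$, q}
FOLLOW(<E>) = {$, q}
FOLLOW(<H>) = {$, q}
Cell M[<C>, q] receives both <C> -> <K> and <C> -> <H> q p <S> — the grammar is not LL(1).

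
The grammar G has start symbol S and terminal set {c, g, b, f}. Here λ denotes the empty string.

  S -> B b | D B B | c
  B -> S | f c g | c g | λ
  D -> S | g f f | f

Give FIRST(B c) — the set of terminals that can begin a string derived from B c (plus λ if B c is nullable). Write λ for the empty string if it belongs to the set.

{b, c, f, g}

FIRST(S): from S->B b we get {b, c, f, g}; from S->D B B we get {b, c, f, g}; from S->c we get {c}. So FIRST(S) = {b, c, f, g}.
FIRST(B): from B->S we get {b, c, f, g}; from B->f c g we get {f}; from B->c g we get {c}; from B->λ we get {λ}. So FIRST(B) = {λ, b, c, f, g}.
FIRST(D): from D->S we get {b, c, f, g}; from D->g f f we get {g}; from D->f we get {f}. So FIRST(D) = {b, c, f, g}.
FIRST(B c): take FIRST of each symbol in turn, carrying on past any symbol whose FIRST contains λ; result {b, c, f, g}.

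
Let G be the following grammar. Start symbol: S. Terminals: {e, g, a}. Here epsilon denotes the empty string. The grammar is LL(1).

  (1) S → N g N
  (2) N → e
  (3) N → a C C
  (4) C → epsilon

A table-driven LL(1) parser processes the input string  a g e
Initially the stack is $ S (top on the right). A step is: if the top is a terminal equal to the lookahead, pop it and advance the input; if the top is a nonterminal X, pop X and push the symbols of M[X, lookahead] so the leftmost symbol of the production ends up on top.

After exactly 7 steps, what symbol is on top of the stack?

e

     Stack        Input    Action
  1  $ S          a g e $  expand S → N g N
  2  $ N g N      a g e $  expand N → a C C
  3  $ N g C C a  a g e $  match a
  4  $ N g C C    g e $    expand C → epsilon
  5  $ N g C      g e $    expand C → epsilon
  6  $ N g        g e $    match g
  7  $ N          e $      expand N → e
Stack after step 7: $ e (top = e).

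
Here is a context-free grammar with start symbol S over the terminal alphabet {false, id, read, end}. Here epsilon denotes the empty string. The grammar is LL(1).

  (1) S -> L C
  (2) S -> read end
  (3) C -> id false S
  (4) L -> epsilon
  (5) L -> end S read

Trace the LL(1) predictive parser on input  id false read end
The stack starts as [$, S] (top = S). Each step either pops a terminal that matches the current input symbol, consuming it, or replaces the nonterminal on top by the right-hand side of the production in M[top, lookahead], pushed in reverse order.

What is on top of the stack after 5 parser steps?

S

step 1: stack=$ S  input=id false read end $  — expand S -> L C
step 2: stack=$ C L  input=id false read end $  — expand L -> epsilon
step 3: stack=$ C  input=id false read end $  — expand C -> id false S
step 4: stack=$ S false id  input=id false read end $  — match id
step 5: stack=$ S false  input=false read end $  — match false
Stack after step 5: $ S (top = S).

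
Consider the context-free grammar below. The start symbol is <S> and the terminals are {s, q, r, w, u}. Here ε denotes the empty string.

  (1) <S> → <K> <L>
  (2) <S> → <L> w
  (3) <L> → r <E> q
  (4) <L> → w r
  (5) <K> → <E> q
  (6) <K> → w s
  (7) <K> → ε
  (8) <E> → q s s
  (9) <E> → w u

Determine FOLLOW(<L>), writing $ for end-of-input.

FIRST(<L>) = {r, w}
FIRST(<E>) = {q, w}
FIRST(<K>) = {ε, q, w}  (via <E> q)
FIRST(<S>) = {q, r, w}  (via <K> <L>, <L> w)
FOLLOW(<S>) includes $ since <S> is the start symbol.
FOLLOW(<S>): <S> appears on no right-hand side. Thus FOLLOW(<S>) = {$}.
FOLLOW(<L>): in <S>→<K> <L>, the suffix after <L> is empty, so FOLLOW(<L>) ⊇ FOLLOW(<S>) = {$}; in <S>→<L> w, <L> is followed by w with FIRST {w}. Thus FOLLOW(<L>) = {$, w}.
FOLLOW(<K>): in <S>→<K> <L>, <K> is followed by <L> with FIRST {r, w}. Thus FOLLOW(<K>) = {r, w}.
FOLLOW(<E>): in <L>→r <E> q, <E> is followed by q with FIRST {q}; in <K>→<E> q, <E> is followed by q with FIRST {q}. Thus FOLLOW(<E>) = {q}.

{$, w}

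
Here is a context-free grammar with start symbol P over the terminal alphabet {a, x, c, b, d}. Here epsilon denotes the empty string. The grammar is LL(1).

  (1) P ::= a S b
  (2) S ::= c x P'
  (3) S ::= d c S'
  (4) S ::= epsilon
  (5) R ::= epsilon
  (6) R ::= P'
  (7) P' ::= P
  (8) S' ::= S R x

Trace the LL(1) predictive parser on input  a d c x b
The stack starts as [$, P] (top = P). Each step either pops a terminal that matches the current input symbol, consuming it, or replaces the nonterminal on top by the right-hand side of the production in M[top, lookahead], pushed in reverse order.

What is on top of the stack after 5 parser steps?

S'

step 1: stack=$ P  input=a d c x b $  — expand P ::= a S b
step 2: stack=$ b S a  input=a d c x b $  — match a
step 3: stack=$ b S  input=d c x b $  — expand S ::= d c S'
step 4: stack=$ b S' c d  input=d c x b $  — match d
step 5: stack=$ b S' c  input=c x b $  — match c
Stack after step 5: $ b S' (top = S').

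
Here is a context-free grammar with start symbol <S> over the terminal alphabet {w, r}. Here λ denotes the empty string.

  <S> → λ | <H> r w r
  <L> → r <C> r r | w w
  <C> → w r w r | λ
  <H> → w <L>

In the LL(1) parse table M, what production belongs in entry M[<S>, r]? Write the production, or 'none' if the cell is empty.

FIRST(<L>) = {r, w}
FIRST(<C>) = {λ, w}
FIRST(<H>) = {w}
FIRST(<S>) = {λ, w}  (via <H> r w r)
FOLLOW(<S>) includes $ since <S> is the start symbol.
FOLLOW(<S>): <S> appears on no right-hand side. Thus FOLLOW(<S>) = {$}.
For <S> → λ: FIRST(λ) = {λ}, so it goes in M[<S>, t] for t ∈ {}; since λ ∈ FIRST, also for every t ∈ FOLLOW(<S>) = {$}.
For <S> → <H> r w r: FIRST(<H> r w r) = {w}, so it goes in M[<S>, t] for t ∈ {w}.
None of these place a production in M[<S>, r].

none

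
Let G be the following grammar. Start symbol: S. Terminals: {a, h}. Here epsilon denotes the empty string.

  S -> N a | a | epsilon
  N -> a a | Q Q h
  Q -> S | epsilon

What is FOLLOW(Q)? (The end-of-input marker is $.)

{a, h}

FIRST(S): from S->N a we get {a, h}; from S->a we get {a}; from S->epsilon we get {epsilon}. So FIRST(S) = {epsilon, a, h}.
FIRST(Q): from Q->S we get {epsilon, a, h}; from Q->epsilon we get {epsilon}. So FIRST(Q) = {epsilon, a, h}.
FIRST(N): from N->a a we get {a}; from N->Q Q h we get {a, h}. So FIRST(N) = {a, h}.
FOLLOW(S) includes $ since S is the start symbol.
FOLLOW(N): in S->N a, N is followed by a with FIRST {a}. Thus FOLLOW(N) = {a}.
FOLLOW(Q): in N->Q Q h (occurrence 1), Q is followed by Q h with FIRST {a, h}; in N->Q Q h (occurrence 2), Q is followed by h with FIRST {h}. Thus FOLLOW(Q) = {a, h}.
FOLLOW(S): in Q->S, the suffix after S is empty, so FOLLOW(S) ⊇ FOLLOW(Q) = {a, h}. Thus FOLLOW(S) = {$, a, h}.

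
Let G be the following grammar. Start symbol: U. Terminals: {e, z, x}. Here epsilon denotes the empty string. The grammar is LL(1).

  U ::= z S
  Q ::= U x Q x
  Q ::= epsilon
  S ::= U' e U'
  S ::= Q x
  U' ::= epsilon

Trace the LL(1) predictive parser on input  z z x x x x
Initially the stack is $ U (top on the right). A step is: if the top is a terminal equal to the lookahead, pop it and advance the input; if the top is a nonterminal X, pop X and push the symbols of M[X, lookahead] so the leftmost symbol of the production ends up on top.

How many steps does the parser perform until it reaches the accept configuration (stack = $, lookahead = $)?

13

      Stack          Input          Action
   1  $ U            z z x x x x $  expand U ::= z S
   2  $ S z          z z x x x x $  match z
   3  $ S            z x x x x $    expand S ::= Q x
   4  $ x Q          z x x x x $    expand Q ::= U x Q x
   5  $ x x Q x U    z x x x x $    expand U ::= z S
   6  $ x x Q x S z  z x x x x $    match z
   7  $ x x Q x S    x x x x $      expand S ::= Q x
   8  $ x x Q x x Q  x x x x $      expand Q ::= epsilon
   9  $ x x Q x x    x x x x $      match x
  10  $ x x Q x      x x x $        match x
  11  $ x x Q        x x $          expand Q ::= epsilon
  12  $ x x          x x $          match x
  13  $ x            x $            match x
Accept reached after 13 steps.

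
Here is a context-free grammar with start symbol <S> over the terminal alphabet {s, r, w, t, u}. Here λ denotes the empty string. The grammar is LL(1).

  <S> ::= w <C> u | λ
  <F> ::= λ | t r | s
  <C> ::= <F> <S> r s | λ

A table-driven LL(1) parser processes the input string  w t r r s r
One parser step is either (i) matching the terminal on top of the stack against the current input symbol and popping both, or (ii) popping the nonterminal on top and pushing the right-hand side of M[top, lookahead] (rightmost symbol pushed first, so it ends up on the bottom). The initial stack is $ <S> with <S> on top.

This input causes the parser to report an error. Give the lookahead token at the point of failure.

      Stack            Input          Action
   1  $ <S>            w t r r s r $  expand <S> ::= w <C> u
   2  $ u <C> w        w t r r s r $  match w
   3  $ u <C>          t r r s r $    expand <C> ::= <F> <S> r s
   4  $ u s r <S> <F>  t r r s r $    expand <F> ::= t r
   5  $ u s r <S> r t  t r r s r $    match t
   6  $ u s r <S> r    r r s r $      match r
   7  $ u s r <S>      r s r $        expand <S> ::= λ
   8  $ u s r          r s r $        match r
   9  $ u s            s r $          match s
  10  $ u              r $            error: top is terminal u but lookahead is r

r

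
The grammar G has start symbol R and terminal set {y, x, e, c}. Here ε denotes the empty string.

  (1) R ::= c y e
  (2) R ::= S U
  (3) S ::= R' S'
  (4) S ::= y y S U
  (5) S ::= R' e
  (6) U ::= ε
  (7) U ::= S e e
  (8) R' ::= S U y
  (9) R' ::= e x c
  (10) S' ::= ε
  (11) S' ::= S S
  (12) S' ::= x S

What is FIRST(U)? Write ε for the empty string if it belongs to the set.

{ε, e, y}

FIRST(R): from R::=c y e we get {c}; from R::=S U we get {e, y}. So FIRST(R) = {c, e, y}.
FIRST(S): from S::=R' S' we get {e, y}; from S::=y y S U we get {y}; from S::=R' e we get {e, y}. So FIRST(S) = {e, y}.
FIRST(U): from U::=ε we get {ε}; from U::=S e e we get {e, y}. So FIRST(U) = {ε, e, y}.
FIRST(R'): from R'::=S U y we get {e, y}; from R'::=e x c we get {e}. So FIRST(R') = {e, y}.
FIRST(S'): from S'::=ε we get {ε}; from S'::=S S we get {e, y}; from S'::=x S we get {x}. So FIRST(S') = {ε, e, x, y}.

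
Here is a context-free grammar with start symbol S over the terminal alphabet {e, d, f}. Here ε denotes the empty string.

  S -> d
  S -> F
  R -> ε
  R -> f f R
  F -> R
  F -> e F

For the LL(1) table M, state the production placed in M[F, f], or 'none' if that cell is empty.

F -> R

FIRST(R) = {ε, f}
FIRST(F) = {ε, e, f}  (via R)
FIRST(S) = {ε, d, e, f}  (via F)
FOLLOW(S) includes $ since S is the start symbol.
FOLLOW(S): S appears on no right-hand side. Thus FOLLOW(S) = {$}.
FOLLOW(F): in S->F, the suffix after F is empty, so FOLLOW(F) ⊇ FOLLOW(S) = {$}; in F->e F, the suffix after F is empty (adds nothing new). Thus FOLLOW(F) = {$}.
For F -> R: FIRST(R) = {ε, f}, so it goes in M[F, t] for t ∈ {f}; since ε ∈ FIRST, also for every t ∈ FOLLOW(F) = {$}.
For F -> e F: FIRST(e F) = {e}, so it goes in M[F, t] for t ∈ {e}.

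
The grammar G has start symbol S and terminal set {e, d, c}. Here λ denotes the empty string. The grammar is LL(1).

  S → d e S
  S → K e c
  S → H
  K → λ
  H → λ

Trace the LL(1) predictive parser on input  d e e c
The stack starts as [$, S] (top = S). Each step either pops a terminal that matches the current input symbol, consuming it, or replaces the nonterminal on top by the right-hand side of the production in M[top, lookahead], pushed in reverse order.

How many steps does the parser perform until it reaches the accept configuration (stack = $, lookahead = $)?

7

step 1: stack=$ S  input=d e e c $  — expand S → d e S
step 2: stack=$ S e d  input=d e e c $  — match d
step 3: stack=$ S e  input=e e c $  — match e
step 4: stack=$ S  input=e c $  — expand S → K e c
step 5: stack=$ c e K  input=e c $  — expand K → λ
step 6: stack=$ c e  input=e c $  — match e
step 7: stack=$ c  input=c $  — match c
Accept reached after 7 steps.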